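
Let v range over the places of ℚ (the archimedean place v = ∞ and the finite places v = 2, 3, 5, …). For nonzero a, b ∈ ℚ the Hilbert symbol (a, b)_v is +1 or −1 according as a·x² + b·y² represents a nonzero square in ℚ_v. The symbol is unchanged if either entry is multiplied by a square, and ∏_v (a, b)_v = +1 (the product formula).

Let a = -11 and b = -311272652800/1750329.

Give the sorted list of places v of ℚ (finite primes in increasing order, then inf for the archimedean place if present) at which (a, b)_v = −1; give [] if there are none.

[19, inf]

(a, b) ≡ (-11, -759943) mod (ℚ^×)²; places V = {2, 3, 5, 7, 11, 19, 23, 37, 47, ∞}.
(a,b)_7: α=0, u≡3; β=-4, v≡3 (mod 7); (3|7)=-1, (3|7)=-1; sign (−1)^0·-1^-4·-1^0 = +1.
(a,b)_11: α=1, u≡10; β=0, v≡5 (mod 11); (10|11)=-1, (5|11)=+1; sign (−1)^0·-1^0·+1^1 = +1.
(a,b)_47: α=0, u≡36; β=1, v≡26 (mod 47); (36|47)=+1, (26|47)=-1; sign (−1)^0·+1^1·-1^0 = +1.
(a,b)_37: α=0, u≡26; β=1, v≡26 (mod 37); (26|37)=+1, (26|37)=+1; sign (−1)^0·+1^1·+1^0 = +1.
(a,b)_19: α=0, u≡8; β=1, v≡9 (mod 19); (8|19)=-1, (9|19)=+1; sign (−1)^0·-1^1·+1^0 = -1.
(a,b)_23: α=0, u≡12; β=1, v≡19 (mod 23); (12|23)=+1, (19|23)=-1; sign (−1)^0·+1^1·-1^0 = +1.
(a,b)_3: α=0, u≡1; β=-6, v≡2 (mod 3); (1|3)=+1, (2|3)=-1; sign (−1)^0·+1^-6·-1^0 = +1.
(a,b)_5: α=0, u≡4; β=2, v≡2 (mod 5); (4|5)=+1, (2|5)=-1; sign (−1)^0·+1^2·-1^0 = +1.
(a,b)_2: α=0, β=14; u≡5, v≡1 (mod 8); ε(u)ε(v)=0·0, αω(v)=0·0, βω(u)=14·1; sum ≡ 0  ⇒  +1.
(a,b)_∞: sgn(-11)=−, sgn(-759943)=−, so -1.
(-11, -759943 / ℚ) ramifies at {19, ∞}: a division algebra.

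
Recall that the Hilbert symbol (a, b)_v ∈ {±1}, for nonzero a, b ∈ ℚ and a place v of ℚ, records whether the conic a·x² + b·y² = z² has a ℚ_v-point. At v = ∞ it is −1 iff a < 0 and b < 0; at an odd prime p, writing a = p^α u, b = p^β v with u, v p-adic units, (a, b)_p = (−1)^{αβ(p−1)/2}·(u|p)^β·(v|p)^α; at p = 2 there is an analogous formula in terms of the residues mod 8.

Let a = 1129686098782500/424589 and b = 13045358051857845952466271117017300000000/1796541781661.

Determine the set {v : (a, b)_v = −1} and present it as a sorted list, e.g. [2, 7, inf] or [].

(a, b) ≡ (6293, 625045033) mod (ℚ^×)²; places V = {2, 3, 5, 7, 11, 17, 19, 23, 29, 31, 37, 41, 43, 53, ∞}.
(a,b)_41: α=2, u≡9; β=4, v≡4 (mod 41); (9|41)=+1, (4|41)=+1; sign (−1)^0·+1^4·+1^2 = +1.
(a,b)_29: α=-1, u≡18; β=-1, v≡4 (mod 29); (18|29)=-1, (4|29)=+1; sign (−1)^0·-1^-1·+1^-1 = -1.
(a,b)_2: α=2, β=8; u≡5, v≡1 (mod 8); ε(u)ε(v)=0·0, αω(v)=2·0, βω(u)=8·1; sum ≡ 0  ⇒  +1.
(a,b)_37: α=0, u≡30; β=1, v≡32 (mod 37); (30|37)=+1, (32|37)=-1; sign (−1)^0·+1^1·-1^0 = +1.
(a,b)_11: α=-4, u≡4; β=-8, v≡6 (mod 11); (4|11)=+1, (6|11)=-1; sign (−1)^0·+1^-8·-1^-4 = +1.
(a,b)_19: α=0, u≡1; β=1, v≡12 (mod 19); (1|19)=+1, (12|19)=-1; sign (−1)^0·+1^1·-1^0 = +1.
(a,b)_7: α=3, u≡3; β=10, v≡2 (mod 7); (3|7)=-1, (2|7)=+1; sign (−1)^0·-1^10·+1^3 = +1.
(a,b)_∞: sgn(6293)=+, sgn(625045033)=+, so +1.
(a,b)_43: α=0, u≡24; β=1, v≡18 (mod 43); (24|43)=+1, (18|43)=-1; sign (−1)^0·+1^1·-1^0 = +1.
(a,b)_23: α=0, u≡5; β=1, v≡17 (mod 23); (5|23)=-1, (17|23)=-1; sign (−1)^0·-1^1·-1^0 = -1.
(a,b)_31: α=1, u≡6; β=3, v≡2 (mod 31); (6|31)=-1, (2|31)=+1; sign (−1)^1·-1^3·+1^1 = +1.
(a,b)_3: α=2, u≡2; β=0, v≡1 (mod 3); (2|3)=-1, (1|3)=+1; sign (−1)^0·-1^0·+1^2 = +1.
(a,b)_5: α=4, u≡3; β=8, v≡3 (mod 5); (3|5)=-1, (3|5)=-1; sign (−1)^0·-1^8·-1^4 = +1.
(a,b)_17: α=0, u≡5; β=-2, v≡1 (mod 17); (5|17)=-1, (1|17)=+1; sign (−1)^0·-1^-2·+1^0 = +1.
(a,b)_53: α=2, u≡22; β=4, v≡19 (mod 53); (22|53)=-1, (19|53)=-1; sign (−1)^0·-1^4·-1^2 = +1.
Ram(6293, 625045033) = {23, 29}; no ℚ_23-point on the conic.

[23, 29]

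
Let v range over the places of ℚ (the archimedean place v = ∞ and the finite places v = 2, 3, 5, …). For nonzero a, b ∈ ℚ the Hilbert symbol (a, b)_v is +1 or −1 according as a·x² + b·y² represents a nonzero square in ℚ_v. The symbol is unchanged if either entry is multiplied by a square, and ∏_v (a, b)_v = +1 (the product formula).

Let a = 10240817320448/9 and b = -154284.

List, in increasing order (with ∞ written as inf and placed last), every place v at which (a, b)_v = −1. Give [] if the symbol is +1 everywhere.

Mod squares: a ≡ 2, b ≡ -38571. Check v ∈ {∞, 2, 3, 11, 13, 23, 43}.
v=3: a=3^-2·(≡2), b=3^1·(≡1) mod 3; (2|3)=-1, (1|3)=+1; (−1)^{-2·1·1}·(-1)^1·(+1)^-2 = -1.
v=11: a=11^2·(≡10), b=11^0·(≡2) mod 11; (10|11)=-1, (2|11)=-1; (−1)^{2·0·5}·(-1)^0·(-1)^2 = +1.
v=43: a=43^2·(≡19), b=43^1·(≡24) mod 43; (19|43)=-1, (24|43)=+1; (−1)^{2·1·21}·(-1)^1·(+1)^2 = -1.
v=2: v_2(a)=9, v_2(b)=2; units ≡ 1, 5 (mod 8); ε·ε+αω+βω = 0·0+9·1+2·0 ≡ 1  ⇒  (a,b)_2 = -1.
v=13: a=13^2·(≡8), b=13^1·(≡1) mod 13; (8|13)=-1, (1|13)=+1; (−1)^{2·1·6}·(-1)^1·(+1)^2 = -1.
v=∞: 2 > 0 and -38571 < 0  ⇒  (a,b)_∞ = +1.
v=23: a=23^2·(≡12), b=23^1·(≡8) mod 23; (12|23)=+1, (8|23)=+1; (−1)^{2·1·11}·(+1)^1·(+1)^2 = +1.
(2, -38571 / ℚ) ramifies at {2, 3, 13, 43}: a division algebra.

[2, 3, 13, 43]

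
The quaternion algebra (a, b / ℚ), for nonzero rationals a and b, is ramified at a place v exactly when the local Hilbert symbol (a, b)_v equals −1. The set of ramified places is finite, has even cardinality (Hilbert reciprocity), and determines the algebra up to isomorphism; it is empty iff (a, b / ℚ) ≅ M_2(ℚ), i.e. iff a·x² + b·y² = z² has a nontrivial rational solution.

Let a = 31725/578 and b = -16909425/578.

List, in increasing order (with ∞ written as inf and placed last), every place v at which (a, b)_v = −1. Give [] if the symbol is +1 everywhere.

[2, 3]

(a, b) ≡ (282, -150306) mod (ℚ^×)²; places V = {2, 3, 5, 13, 17, 41, 47, ∞}.
(a,b)_5: α=2, u≡3; β=2, v≡1 (mod 5); (3|5)=-1, (1|5)=+1; sign (−1)^0·-1^2·+1^2 = +1.
(a,b)_∞: sgn(282)=+, sgn(-150306)=−, so +1.
(a,b)_17: α=-2, u≡10; β=-2, v≡8 (mod 17); (10|17)=-1, (8|17)=+1; sign (−1)^0·-1^-2·+1^-2 = +1.
(a,b)_41: α=0, u≡8; β=1, v≡19 (mod 41); (8|41)=+1, (19|41)=-1; sign (−1)^0·+1^1·-1^0 = +1.
(a,b)_2: α=-1, β=-1; u≡5, v≡7 (mod 8); ε(u)ε(v)=0·1, αω(v)=-1·0, βω(u)=-1·1; sum ≡ 1  ⇒  -1.
(a,b)_47: α=1, u≡18; β=1, v≡41 (mod 47); (18|47)=+1, (41|47)=-1; sign (−1)^1·+1^1·-1^1 = +1.
(a,b)_13: α=0, u≡3; β=1, v≡7 (mod 13); (3|13)=+1, (7|13)=-1; sign (−1)^0·+1^1·-1^0 = +1.
(a,b)_3: α=3, u≡1; β=3, v≡1 (mod 3); (1|3)=+1, (1|3)=+1; sign (−1)^1·+1^3·+1^3 = -1.
Ram(282, -150306) = {2, 3}; no ℚ_2-point on the conic.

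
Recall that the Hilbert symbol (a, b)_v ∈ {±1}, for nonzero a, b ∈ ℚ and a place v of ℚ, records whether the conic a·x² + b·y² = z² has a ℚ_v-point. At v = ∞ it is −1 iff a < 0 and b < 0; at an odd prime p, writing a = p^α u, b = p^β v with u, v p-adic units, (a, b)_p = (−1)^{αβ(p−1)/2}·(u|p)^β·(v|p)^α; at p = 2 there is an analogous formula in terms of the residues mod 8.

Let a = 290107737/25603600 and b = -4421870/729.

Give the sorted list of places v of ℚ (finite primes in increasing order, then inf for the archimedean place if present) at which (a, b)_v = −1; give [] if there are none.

Mod squares: a ≡ 17, b ≡ -3230. Check v ∈ {∞, 2, 3, 5, 11, 17, 19, 23, 37}.
v=19: a=19^0·(≡7), b=19^1·(≡11) mod 19; (7|19)=+1, (11|19)=+1; (−1)^{0·1·9}·(+1)^1·(+1)^0 = +1.
v=∞: 17 > 0 and -3230 < 0  ⇒  (a,b)_∞ = +1.
v=17: a=17^3·(≡4), b=17^1·(≡5) mod 17; (4|17)=+1, (5|17)=-1; (−1)^{3·1·8}·(+1)^1·(-1)^3 = -1.
v=3: a=3^10·(≡2), b=3^-6·(≡1) mod 3; (2|3)=-1, (1|3)=+1; (−1)^{10·-6·1}·(-1)^-6·(+1)^10 = +1.
v=2: v_2(a)=-4, v_2(b)=1; units ≡ 1, 1 (mod 8); ε·ε+αω+βω = 0·0+-4·0+1·0 ≡ 0  ⇒  (a,b)_2 = +1.
v=11: a=11^-2·(≡10), b=11^0·(≡3) mod 11; (10|11)=-1, (3|11)=+1; (−1)^{-2·0·5}·(-1)^0·(+1)^-2 = +1.
v=37: a=37^0·(≡14), b=37^2·(≡1) mod 37; (14|37)=-1, (1|37)=+1; (−1)^{0·2·18}·(-1)^2·(+1)^0 = +1.
v=5: a=5^-2·(≡3), b=5^1·(≡4) mod 5; (3|5)=-1, (4|5)=+1; (−1)^{-2·1·2}·(-1)^1·(+1)^-2 = -1.
v=23: a=23^-2·(≡14), b=23^0·(≡4) mod 23; (14|23)=-1, (4|23)=+1; (−1)^{-2·0·11}·(-1)^0·(+1)^-2 = +1.
Ram(17, -3230) = {5, 17}; no ℚ_5-point on the conic.

[5, 17]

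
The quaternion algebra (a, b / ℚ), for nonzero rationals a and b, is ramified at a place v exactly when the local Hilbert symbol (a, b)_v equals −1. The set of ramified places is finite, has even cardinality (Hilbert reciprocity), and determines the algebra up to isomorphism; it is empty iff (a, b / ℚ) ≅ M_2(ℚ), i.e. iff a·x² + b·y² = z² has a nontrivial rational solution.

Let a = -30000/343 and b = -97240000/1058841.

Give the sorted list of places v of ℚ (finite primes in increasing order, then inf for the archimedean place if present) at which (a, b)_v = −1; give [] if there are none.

[3, 7, 13, inf]

Mod squares: a ≡ -21, b ≡ -2431. Check v ∈ {∞, 2, 3, 5, 7, 11, 13, 17}.
v=3: a=3^1·(≡2), b=3^-2·(≡2) mod 3; (2|3)=-1, (2|3)=-1; (−1)^{1·-2·1}·(-1)^-2·(-1)^1 = -1.
v=11: a=11^0·(≡4), b=11^1·(≡6) mod 11; (4|11)=+1, (6|11)=-1; (−1)^{0·1·5}·(+1)^1·(-1)^0 = +1.
v=∞: -21 < 0 and -2431 < 0  ⇒  (a,b)_∞ = -1.
v=13: a=13^0·(≡6), b=13^1·(≡11) mod 13; (6|13)=-1, (11|13)=-1; (−1)^{0·1·6}·(-1)^1·(-1)^0 = -1.
v=7: a=7^-3·(≡2), b=7^-6·(≡5) mod 7; (2|7)=+1, (5|7)=-1; (−1)^{-3·-6·3}·(+1)^-6·(-1)^-3 = -1.
v=5: a=5^4·(≡4), b=5^4·(≡1) mod 5; (4|5)=+1, (1|5)=+1; (−1)^{4·4·2}·(+1)^4·(+1)^4 = +1.
v=2: v_2(a)=4, v_2(b)=6; units ≡ 3, 1 (mod 8); ε·ε+αω+βω = 1·0+4·0+6·1 ≡ 0  ⇒  (a,b)_2 = +1.
v=17: a=17^0·(≡13), b=17^1·(≡11) mod 17; (13|17)=+1, (11|17)=-1; (−1)^{0·1·8}·(+1)^1·(-1)^0 = +1.
(-21, -2431 / ℚ) ramifies at {3, 7, 13, ∞}: a division algebra.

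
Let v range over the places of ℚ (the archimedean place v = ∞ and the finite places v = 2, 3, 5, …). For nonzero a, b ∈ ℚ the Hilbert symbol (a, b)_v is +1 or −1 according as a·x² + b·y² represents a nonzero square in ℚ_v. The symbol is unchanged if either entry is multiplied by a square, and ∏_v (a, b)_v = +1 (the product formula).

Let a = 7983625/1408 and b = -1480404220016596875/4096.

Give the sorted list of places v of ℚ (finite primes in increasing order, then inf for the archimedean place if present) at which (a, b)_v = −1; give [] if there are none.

(a, b) ≡ (24310, -12155) mod (ℚ^×)²; places V = {2, 3, 5, 7, 11, 13, 17, ∞}.
(a,b)_7: α=0, u≡6; β=6, v≡1 (mod 7); (6|7)=-1, (1|7)=+1; sign (−1)^0·-1^6·+1^0 = +1.
(a,b)_3: α=0, u≡1; β=4, v≡1 (mod 3); (1|3)=+1, (1|3)=+1; sign (−1)^0·+1^4·+1^0 = +1.
(a,b)_∞: sgn(24310)=+, sgn(-12155)=−, so +1.
(a,b)_13: α=1, u≡11; β=3, v≡1 (mod 13); (11|13)=-1, (1|13)=+1; sign (−1)^0·-1^3·+1^1 = -1.
(a,b)_17: α=3, u≡8; β=1, v≡1 (mod 17); (8|17)=+1, (1|17)=+1; sign (−1)^0·+1^1·+1^3 = +1.
(a,b)_11: α=-1, u≡8; β=3, v≡6 (mod 11); (8|11)=-1, (6|11)=-1; sign (−1)^1·-1^3·-1^-1 = -1.
(a,b)_5: α=3, u≡3; β=5, v≡4 (mod 5); (3|5)=-1, (4|5)=+1; sign (−1)^0·-1^5·+1^3 = -1.
(a,b)_2: α=-7, β=-12; u≡3, v≡5 (mod 8); ε(u)ε(v)=1·0, αω(v)=-7·1, βω(u)=-12·1; sum ≡ 1  ⇒  -1.
(24310, -12155 / ℚ) ramifies at {2, 5, 11, 13}: a division algebra.

[2, 5, 11, 13]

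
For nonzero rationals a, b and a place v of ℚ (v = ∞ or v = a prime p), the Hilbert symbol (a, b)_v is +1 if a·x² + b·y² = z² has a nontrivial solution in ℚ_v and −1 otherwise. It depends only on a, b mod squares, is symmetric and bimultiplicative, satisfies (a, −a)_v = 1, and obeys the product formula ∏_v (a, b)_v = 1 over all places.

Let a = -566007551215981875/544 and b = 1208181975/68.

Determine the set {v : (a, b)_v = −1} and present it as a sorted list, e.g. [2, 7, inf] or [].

[3, 19]

(a, b) ≡ (-646, 138567) mod (ℚ^×)²; places V = {2, 3, 5, 7, 11, 13, 17, 19, ∞}.
(a,b)_19: α=3, u≡5; β=1, v≡6 (mod 19); (5|19)=+1, (6|19)=+1; sign (−1)^1·+1^1·+1^3 = -1.
(a,b)_∞: sgn(-646)=−, sgn(138567)=+, so +1.
(a,b)_2: α=-5, β=-2; u≡5, v≡7 (mod 8); ε(u)ε(v)=0·1, αω(v)=-5·0, βω(u)=-2·1; sum ≡ 0  ⇒  +1.
(a,b)_13: α=2, u≡4; β=1, v≡12 (mod 13); (4|13)=+1, (12|13)=+1; sign (−1)^0·+1^1·+1^2 = +1.
(a,b)_7: α=2, u≡5; β=2, v≡2 (mod 7); (5|7)=-1, (2|7)=+1; sign (−1)^0·-1^2·+1^2 = +1.
(a,b)_3: α=2, u≡2; β=1, v≡1 (mod 3); (2|3)=-1, (1|3)=+1; sign (−1)^0·-1^1·+1^2 = -1.
(a,b)_5: α=4, u≡1; β=2, v≡3 (mod 5); (1|5)=+1, (3|5)=-1; sign (−1)^0·+1^2·-1^4 = +1.
(a,b)_11: α=6, u≡3; β=3, v≡8 (mod 11); (3|11)=+1, (8|11)=-1; sign (−1)^0·+1^3·-1^6 = +1.
(a,b)_17: α=-1, u≡8; β=-1, v≡4 (mod 17); (8|17)=+1, (4|17)=+1; sign (−1)^0·+1^-1·+1^-1 = +1.
|Ram(-646, 138567)| = 2, even; anisotropic at {3, 19}.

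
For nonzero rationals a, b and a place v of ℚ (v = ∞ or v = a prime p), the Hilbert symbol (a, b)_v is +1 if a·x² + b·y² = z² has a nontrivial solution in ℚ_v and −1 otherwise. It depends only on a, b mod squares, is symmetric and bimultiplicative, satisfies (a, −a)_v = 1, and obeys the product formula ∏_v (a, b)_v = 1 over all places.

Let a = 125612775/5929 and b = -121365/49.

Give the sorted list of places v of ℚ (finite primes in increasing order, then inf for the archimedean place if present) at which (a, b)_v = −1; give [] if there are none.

(a, b) ≡ (62031, -13485) mod (ℚ^×)²; places V = {2, 3, 5, 7, 11, 23, 29, 31, ∞}.
(a,b)_7: α=-2, u≡4; β=-2, v≡1 (mod 7); (4|7)=+1, (1|7)=+1; sign (−1)^0·+1^-2·+1^-2 = +1.
(a,b)_31: α=1, u≡29; β=1, v≡15 (mod 31); (29|31)=-1, (15|31)=-1; sign (−1)^1·-1^1·-1^1 = -1.
(a,b)_5: α=2, u≡4; β=1, v≡3 (mod 5); (4|5)=+1, (3|5)=-1; sign (−1)^0·+1^1·-1^2 = +1.
(a,b)_∞: sgn(62031)=+, sgn(-13485)=−, so +1.
(a,b)_2: α=0, β=0; u≡7, v≡3 (mod 8); ε(u)ε(v)=1·1, αω(v)=0·1, βω(u)=0·0; sum ≡ 1  ⇒  -1.
(a,b)_29: α=1, u≡25; β=1, v≡1 (mod 29); (25|29)=+1, (1|29)=+1; sign (−1)^0·+1^1·+1^1 = +1.
(a,b)_11: α=-2, u≡7; β=0, v≡4 (mod 11); (7|11)=-1, (4|11)=+1; sign (−1)^0·-1^0·+1^-2 = +1.
(a,b)_3: α=5, u≡1; β=3, v≡2 (mod 3); (1|3)=+1, (2|3)=-1; sign (−1)^1·+1^3·-1^5 = +1.
(a,b)_23: α=1, u≡8; β=0, v≡2 (mod 23); (8|23)=+1, (2|23)=+1; sign (−1)^0·+1^0·+1^1 = +1.
Ram(62031, -13485) = {2, 31}; no ℚ_2-point on the conic.

[2, 31]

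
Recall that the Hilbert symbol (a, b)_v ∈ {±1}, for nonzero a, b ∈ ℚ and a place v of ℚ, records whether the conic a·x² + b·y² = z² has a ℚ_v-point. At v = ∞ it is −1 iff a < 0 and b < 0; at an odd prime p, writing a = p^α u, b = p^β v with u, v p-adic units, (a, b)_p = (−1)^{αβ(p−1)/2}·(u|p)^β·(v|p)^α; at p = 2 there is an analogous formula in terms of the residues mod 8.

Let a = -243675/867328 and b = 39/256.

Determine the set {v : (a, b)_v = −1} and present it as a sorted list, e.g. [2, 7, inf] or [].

[2, 13]

Mod squares: a ≡ -21, b ≡ 39. Check v ∈ {∞, 2, 3, 5, 7, 11, 13, 19}.
v=2: v_2(a)=-10, v_2(b)=-8; units ≡ 3, 7 (mod 8); ε·ε+αω+βω = 1·1+-10·0+-8·1 ≡ 1  ⇒  (a,b)_2 = -1.
v=11: a=11^-2·(≡9), b=11^0·(≡2) mod 11; (9|11)=+1, (2|11)=-1; (−1)^{-2·0·5}·(+1)^0·(-1)^-2 = +1.
v=7: a=7^-1·(≡4), b=7^0·(≡1) mod 7; (4|7)=+1, (1|7)=+1; (−1)^{-1·0·3}·(+1)^0·(+1)^-1 = +1.
v=19: a=19^2·(≡16), b=19^0·(≡17) mod 19; (16|19)=+1, (17|19)=+1; (−1)^{2·0·9}·(+1)^0·(+1)^2 = +1.
v=5: a=5^2·(≡1), b=5^0·(≡4) mod 5; (1|5)=+1, (4|5)=+1; (−1)^{2·0·2}·(+1)^0·(+1)^2 = +1.
v=13: a=13^0·(≡7), b=13^1·(≡9) mod 13; (7|13)=-1, (9|13)=+1; (−1)^{0·1·6}·(-1)^1·(+1)^0 = -1.
v=∞: -21 < 0 and 39 > 0  ⇒  (a,b)_∞ = +1.
v=3: a=3^3·(≡2), b=3^1·(≡1) mod 3; (2|3)=-1, (1|3)=+1; (−1)^{3·1·1}·(-1)^1·(+1)^3 = +1.
|Ram(-21, 39)| = 2, even; anisotropic at {2, 13}.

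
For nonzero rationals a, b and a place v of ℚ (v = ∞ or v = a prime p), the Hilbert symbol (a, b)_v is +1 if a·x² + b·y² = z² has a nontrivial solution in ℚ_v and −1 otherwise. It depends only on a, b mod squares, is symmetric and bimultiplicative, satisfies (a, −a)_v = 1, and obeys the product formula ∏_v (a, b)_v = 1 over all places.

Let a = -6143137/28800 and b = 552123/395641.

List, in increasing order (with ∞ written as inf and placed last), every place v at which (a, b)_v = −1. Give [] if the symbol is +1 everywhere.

(a, b) ≡ (-34034, 3) mod (ℚ^×)²; places V = {2, 3, 5, 7, 11, 13, 17, 19, 37, ∞}.
(a,b)_37: α=0, u≡6; β=-2, v≡4 (mod 37); (6|37)=-1, (4|37)=+1; sign (−1)^0·-1^-2·+1^0 = +1.
(a,b)_3: α=-2, u≡1; β=3, v≡1 (mod 3); (1|3)=+1, (1|3)=+1; sign (−1)^0·+1^3·+1^-2 = +1.
(a,b)_2: α=-7, β=0; u≡7, v≡3 (mod 8); ε(u)ε(v)=1·1, αω(v)=-7·1, βω(u)=0·0; sum ≡ 0  ⇒  +1.
(a,b)_7: α=1, u≡3; β=0, v≡5 (mod 7); (3|7)=-1, (5|7)=-1; sign (−1)^0·-1^0·-1^1 = -1.
(a,b)_17: α=1, u≡4; β=-2, v≡11 (mod 17); (4|17)=+1, (11|17)=-1; sign (−1)^0·+1^-2·-1^1 = -1.
(a,b)_5: α=-2, u≡4; β=0, v≡3 (mod 5); (4|5)=+1, (3|5)=-1; sign (−1)^0·+1^0·-1^-2 = +1.
(a,b)_19: α=2, u≡3; β=0, v≡10 (mod 19); (3|19)=-1, (10|19)=-1; sign (−1)^0·-1^0·-1^2 = +1.
(a,b)_11: α=1, u≡7; β=2, v≡5 (mod 11); (7|11)=-1, (5|11)=+1; sign (−1)^0·-1^2·+1^1 = +1.
(a,b)_∞: sgn(-34034)=−, sgn(3)=+, so +1.
(a,b)_13: α=1, u≡8; β=2, v≡9 (mod 13); (8|13)=-1, (9|13)=+1; sign (−1)^0·-1^2·+1^1 = +1.
(-34034, 3 / ℚ) ramifies at {7, 17}: a division algebra.

[7, 17]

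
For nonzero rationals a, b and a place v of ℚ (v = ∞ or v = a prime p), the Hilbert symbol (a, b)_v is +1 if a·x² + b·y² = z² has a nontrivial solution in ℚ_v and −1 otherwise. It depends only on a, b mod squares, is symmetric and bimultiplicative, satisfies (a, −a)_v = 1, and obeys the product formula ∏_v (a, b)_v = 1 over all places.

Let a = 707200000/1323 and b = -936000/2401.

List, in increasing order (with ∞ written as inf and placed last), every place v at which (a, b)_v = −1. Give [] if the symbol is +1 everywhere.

Mod squares: a ≡ 3315, b ≡ -65. Check v ∈ {∞, 2, 3, 5, 7, 13, 17}.
v=17: a=17^1·(≡1), b=17^0·(≡5) mod 17; (1|17)=+1, (5|17)=-1; (−1)^{1·0·8}·(+1)^0·(-1)^1 = -1.
v=13: a=13^1·(≡7), b=13^1·(≡8) mod 13; (7|13)=-1, (8|13)=-1; (−1)^{1·1·6}·(-1)^1·(-1)^1 = +1.
v=5: a=5^5·(≡3), b=5^3·(≡2) mod 5; (3|5)=-1, (2|5)=-1; (−1)^{5·3·2}·(-1)^3·(-1)^5 = +1.
v=7: a=7^-2·(≡4), b=7^-4·(≡5) mod 7; (4|7)=+1, (5|7)=-1; (−1)^{-2·-4·3}·(+1)^-4·(-1)^-2 = +1.
v=3: a=3^-3·(≡1), b=3^2·(≡1) mod 3; (1|3)=+1, (1|3)=+1; (−1)^{-3·2·1}·(+1)^2·(+1)^-3 = +1.
v=∞: 3315 > 0 and -65 < 0  ⇒  (a,b)_∞ = +1.
v=2: v_2(a)=10, v_2(b)=6; units ≡ 3, 7 (mod 8); ε·ε+αω+βω = 1·1+10·0+6·1 ≡ 1  ⇒  (a,b)_2 = -1.
Ram(3315, -65) = {2, 17}; no ℚ_2-point on the conic.

[2, 17]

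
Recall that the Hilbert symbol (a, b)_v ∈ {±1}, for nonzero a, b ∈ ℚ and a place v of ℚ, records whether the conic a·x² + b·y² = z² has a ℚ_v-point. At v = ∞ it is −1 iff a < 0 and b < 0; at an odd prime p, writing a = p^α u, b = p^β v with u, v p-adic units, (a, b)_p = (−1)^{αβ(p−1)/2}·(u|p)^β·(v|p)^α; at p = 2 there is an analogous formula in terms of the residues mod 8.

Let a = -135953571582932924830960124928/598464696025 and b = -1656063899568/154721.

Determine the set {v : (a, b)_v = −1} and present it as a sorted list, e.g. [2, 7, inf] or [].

[19, inf]

Mod squares: a ≡ -17, b ≡ -52003. Check v ∈ {∞, 2, 3, 5, 7, 13, 17, 19, 23, 31}.
v=23: a=23^-2·(≡13), b=23^-1·(≡4) mod 23; (13|23)=+1, (4|23)=+1; (−1)^{-2·-1·11}·(+1)^-1·(+1)^-2 = +1.
v=17: a=17^7·(≡13), b=17^3·(≡9) mod 17; (13|17)=+1, (9|17)=+1; (−1)^{7·3·8}·(+1)^3·(+1)^7 = +1.
v=31: a=31^-4·(≡4), b=31^-2·(≡15) mod 31; (4|31)=+1, (15|31)=-1; (−1)^{-4·-2·15}·(+1)^-2·(-1)^-4 = +1.
v=7: a=7^-2·(≡2), b=7^-1·(≡5) mod 7; (2|7)=+1, (5|7)=-1; (−1)^{-2·-1·3}·(+1)^-1·(-1)^-2 = +1.
v=5: a=5^-2·(≡2), b=5^0·(≡2) mod 5; (2|5)=-1, (2|5)=-1; (−1)^{-2·0·2}·(-1)^0·(-1)^-2 = +1.
v=∞: -17 < 0 and -52003 < 0  ⇒  (a,b)_∞ = -1.
v=3: a=3^22·(≡1), b=3^8·(≡2) mod 3; (1|3)=+1, (2|3)=-1; (−1)^{22·8·1}·(+1)^8·(-1)^22 = +1.
v=2: v_2(a)=10, v_2(b)=4; units ≡ 7, 5 (mod 8); ε·ε+αω+βω = 1·0+10·1+4·0 ≡ 0  ⇒  (a,b)_2 = +1.
v=13: a=13^4·(≡9), b=13^2·(≡4) mod 13; (9|13)=+1, (4|13)=+1; (−1)^{4·2·6}·(+1)^2·(+1)^4 = +1.
v=19: a=19^2·(≡10), b=19^1·(≡15) mod 19; (10|19)=-1, (15|19)=-1; (−1)^{2·1·9}·(-1)^1·(-1)^2 = -1.
(-17, -52003 / ℚ) ramifies at {19, ∞}: a division algebra.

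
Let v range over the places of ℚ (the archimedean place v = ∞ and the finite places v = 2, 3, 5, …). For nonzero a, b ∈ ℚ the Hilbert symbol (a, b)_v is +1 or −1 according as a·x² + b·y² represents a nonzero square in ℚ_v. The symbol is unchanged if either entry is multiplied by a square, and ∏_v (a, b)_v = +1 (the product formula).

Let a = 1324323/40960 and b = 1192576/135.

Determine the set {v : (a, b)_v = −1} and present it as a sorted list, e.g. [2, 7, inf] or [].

[3, 5]

(a, b) ≡ (30030, 2310) mod (ℚ^×)²; places V = {2, 3, 5, 7, 11, 13, ∞}.
(a,b)_∞: sgn(30030)=+, sgn(2310)=+, so +1.
(a,b)_2: α=-13, β=7; u≡7, v≡3 (mod 8); ε(u)ε(v)=1·1, αω(v)=-13·1, βω(u)=7·0; sum ≡ 0  ⇒  +1.
(a,b)_11: α=1, u≡6; β=3, v≡9 (mod 11); (6|11)=-1, (9|11)=+1; sign (−1)^1·-1^3·+1^1 = +1.
(a,b)_5: α=-1, u≡4; β=-1, v≡3 (mod 5); (4|5)=+1, (3|5)=-1; sign (−1)^0·+1^-1·-1^-1 = -1.
(a,b)_7: α=3, u≡6; β=1, v≡1 (mod 7); (6|7)=-1, (1|7)=+1; sign (−1)^1·-1^1·+1^3 = +1.
(a,b)_3: α=3, u≡2; β=-3, v≡2 (mod 3); (2|3)=-1, (2|3)=-1; sign (−1)^1·-1^-3·-1^3 = -1.
(a,b)_13: α=1, u≡12; β=0, v≡12 (mod 13); (12|13)=+1, (12|13)=+1; sign (−1)^0·+1^0·+1^1 = +1.
(30030, 2310 / ℚ) ramifies at {3, 5}: a division algebra.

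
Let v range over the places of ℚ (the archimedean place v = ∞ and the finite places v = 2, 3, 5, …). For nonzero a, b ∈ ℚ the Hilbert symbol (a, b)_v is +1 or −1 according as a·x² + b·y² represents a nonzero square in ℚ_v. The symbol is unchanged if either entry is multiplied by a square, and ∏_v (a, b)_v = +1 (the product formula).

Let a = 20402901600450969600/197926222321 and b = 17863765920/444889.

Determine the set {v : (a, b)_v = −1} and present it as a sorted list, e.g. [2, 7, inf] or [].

[7, 11]

(a, b) ≡ (1001, 170170) mod (ℚ^×)²; places V = {2, 3, 5, 7, 11, 13, 17, 23, 29, ∞}.
(a,b)_11: α=1, u≡1; β=1, v≡9 (mod 11); (1|11)=+1, (9|11)=+1; sign (−1)^1·+1^1·+1^1 = -1.
(a,b)_3: α=16, u≡2; β=8, v≡1 (mod 3); (2|3)=-1, (1|3)=+1; sign (−1)^0·-1^8·+1^16 = +1.
(a,b)_17: α=2, u≡1; β=1, v≡3 (mod 17); (1|17)=+1, (3|17)=-1; sign (−1)^0·+1^1·-1^2 = +1.
(a,b)_5: α=2, u≡4; β=1, v≡1 (mod 5); (4|5)=+1, (1|5)=+1; sign (−1)^0·+1^1·+1^2 = +1.
(a,b)_2: α=16, β=5; u≡1, v≡5 (mod 8); ε(u)ε(v)=0·0, αω(v)=16·1, βω(u)=5·0; sum ≡ 0  ⇒  +1.
(a,b)_29: α=-4, u≡21; β=-2, v≡26 (mod 29); (21|29)=-1, (26|29)=-1; sign (−1)^0·-1^-2·-1^-4 = +1.
(a,b)_13: α=1, u≡3; β=1, v≡4 (mod 13); (3|13)=+1, (4|13)=+1; sign (−1)^0·+1^1·+1^1 = +1.
(a,b)_∞: sgn(1001)=+, sgn(170170)=+, so +1.
(a,b)_23: α=-4, u≡9; β=-2, v≡12 (mod 23); (9|23)=+1, (12|23)=+1; sign (−1)^0·+1^-2·+1^-4 = +1.
(a,b)_7: α=1, u≡5; β=1, v≡6 (mod 7); (5|7)=-1, (6|7)=-1; sign (−1)^1·-1^1·-1^1 = -1.
(1001, 170170 / ℚ) ramifies at {7, 11}: a division algebra.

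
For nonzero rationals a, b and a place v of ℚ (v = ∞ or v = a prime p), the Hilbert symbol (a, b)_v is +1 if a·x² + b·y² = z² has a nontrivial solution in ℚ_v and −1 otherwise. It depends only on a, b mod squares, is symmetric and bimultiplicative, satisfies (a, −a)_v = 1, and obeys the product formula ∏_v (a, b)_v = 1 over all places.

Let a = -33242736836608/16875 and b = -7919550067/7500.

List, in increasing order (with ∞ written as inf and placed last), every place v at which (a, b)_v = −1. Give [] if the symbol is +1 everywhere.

(a, b) ≡ (-39, -1209) mod (ℚ^×)²; places V = {2, 3, 5, 11, 13, 31, ∞}.
(a,b)_5: α=-4, u≡1; β=-4, v≡4 (mod 5); (1|5)=+1, (4|5)=+1; sign (−1)^0·+1^-4·+1^-4 = +1.
(a,b)_2: α=14, β=-2; u≡1, v≡7 (mod 8); ε(u)ε(v)=0·1, αω(v)=14·0, βω(u)=-2·0; sum ≡ 0  ⇒  +1.
(a,b)_11: α=0, u≡9; β=2, v≡1 (mod 11); (9|11)=+1, (1|11)=+1; sign (−1)^0·+1^2·+1^0 = +1.
(a,b)_13: α=3, u≡9; β=3, v≡6 (mod 13); (9|13)=+1, (6|13)=-1; sign (−1)^0·+1^3·-1^3 = -1.
(a,b)_31: α=4, u≡3; β=3, v≡6 (mod 31); (3|31)=-1, (6|31)=-1; sign (−1)^0·-1^3·-1^4 = -1.
(a,b)_3: α=-3, u≡2; β=-1, v≡2 (mod 3); (2|3)=-1, (2|3)=-1; sign (−1)^1·-1^-1·-1^-3 = -1.
(a,b)_∞: sgn(-39)=−, sgn(-1209)=−, so -1.
Ram(-39, -1209) = {3, 13, 31, ∞}; no ℚ_3-point on the conic.

[3, 13, 31, inf]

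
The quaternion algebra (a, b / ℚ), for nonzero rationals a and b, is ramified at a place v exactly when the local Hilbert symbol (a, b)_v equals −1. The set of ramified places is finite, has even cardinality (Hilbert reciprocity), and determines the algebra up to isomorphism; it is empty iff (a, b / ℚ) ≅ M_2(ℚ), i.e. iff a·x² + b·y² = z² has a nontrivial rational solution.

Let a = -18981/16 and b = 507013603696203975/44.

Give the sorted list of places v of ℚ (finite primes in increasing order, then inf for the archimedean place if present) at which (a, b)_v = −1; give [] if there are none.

Mod squares: a ≡ -2109, b ≡ 68800501. Check v ∈ {∞, 2, 3, 5, 7, 11, 19, 31, 37, 41}.
v=2: v_2(a)=-4, v_2(b)=-2; units ≡ 3, 5 (mod 8); ε·ε+αω+βω = 1·0+-4·1+-2·1 ≡ 0  ⇒  (a,b)_2 = +1.
v=5: a=5^0·(≡4), b=5^2·(≡1) mod 5; (4|5)=+1, (1|5)=+1; (−1)^{0·2·2}·(+1)^2·(+1)^0 = +1.
v=31: a=31^0·(≡13), b=31^1·(≡28) mod 31; (13|31)=-1, (28|31)=+1; (−1)^{0·1·15}·(-1)^1·(+1)^0 = -1.
v=3: a=3^3·(≡2), b=3^8·(≡1) mod 3; (2|3)=-1, (1|3)=+1; (−1)^{3·8·1}·(-1)^8·(+1)^3 = +1.
v=37: a=37^1·(≡35), b=37^3·(≡25) mod 37; (35|37)=-1, (25|37)=+1; (−1)^{1·3·18}·(-1)^3·(+1)^1 = -1.
v=41: a=41^0·(≡36), b=41^1·(≡34) mod 41; (36|41)=+1, (34|41)=-1; (−1)^{0·1·20}·(+1)^1·(-1)^0 = +1.
v=∞: -2109 < 0 and 68800501 > 0  ⇒  (a,b)_∞ = +1.
v=19: a=19^1·(≡10), b=19^3·(≡8) mod 19; (10|19)=-1, (8|19)=-1; (−1)^{1·3·9}·(-1)^3·(-1)^1 = -1.
v=7: a=7^0·(≡5), b=7^1·(≡5) mod 7; (5|7)=-1, (5|7)=-1; (−1)^{0·1·3}·(-1)^1·(-1)^0 = -1.
v=11: a=11^0·(≡1), b=11^-1·(≡2) mod 11; (1|11)=+1, (2|11)=-1; (−1)^{0·-1·5}·(+1)^-1·(-1)^0 = +1.
Ram(-2109, 68800501) = {7, 19, 31, 37}; no ℚ_7-point on the conic.

[7, 19, 31, 37]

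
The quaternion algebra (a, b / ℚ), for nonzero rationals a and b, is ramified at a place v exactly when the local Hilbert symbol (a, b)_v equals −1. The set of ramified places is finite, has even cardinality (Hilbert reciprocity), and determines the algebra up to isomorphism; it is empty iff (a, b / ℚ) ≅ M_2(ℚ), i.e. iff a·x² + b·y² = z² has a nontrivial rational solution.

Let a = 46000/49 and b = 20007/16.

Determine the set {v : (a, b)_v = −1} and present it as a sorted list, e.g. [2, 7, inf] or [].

(a, b) ≡ (115, 247) mod (ℚ^×)²; places V = {2, 3, 5, 7, 13, 19, 23, ∞}.
(a,b)_2: α=4, β=-4; u≡3, v≡7 (mod 8); ε(u)ε(v)=1·1, αω(v)=4·0, βω(u)=-4·1; sum ≡ 1  ⇒  -1.
(a,b)_7: α=-2, u≡3; β=0, v≡4 (mod 7); (3|7)=-1, (4|7)=+1; sign (−1)^0·-1^0·+1^-2 = +1.
(a,b)_19: α=0, u≡7; β=1, v≡10 (mod 19); (7|19)=+1, (10|19)=-1; sign (−1)^0·+1^1·-1^0 = +1.
(a,b)_13: α=0, u≡11; β=1, v≡6 (mod 13); (11|13)=-1, (6|13)=-1; sign (−1)^0·-1^1·-1^0 = -1.
(a,b)_5: α=3, u≡2; β=0, v≡2 (mod 5); (2|5)=-1, (2|5)=-1; sign (−1)^0·-1^0·-1^3 = -1.
(a,b)_∞: sgn(115)=+, sgn(247)=+, so +1.
(a,b)_23: α=1, u≡15; β=0, v≡7 (mod 23); (15|23)=-1, (7|23)=-1; sign (−1)^0·-1^0·-1^1 = -1.
(a,b)_3: α=0, u≡1; β=4, v≡1 (mod 3); (1|3)=+1, (1|3)=+1; sign (−1)^0·+1^4·+1^0 = +1.
Ram(115, 247) = {2, 5, 13, 23}; no ℚ_2-point on the conic.

[2, 5, 13, 23]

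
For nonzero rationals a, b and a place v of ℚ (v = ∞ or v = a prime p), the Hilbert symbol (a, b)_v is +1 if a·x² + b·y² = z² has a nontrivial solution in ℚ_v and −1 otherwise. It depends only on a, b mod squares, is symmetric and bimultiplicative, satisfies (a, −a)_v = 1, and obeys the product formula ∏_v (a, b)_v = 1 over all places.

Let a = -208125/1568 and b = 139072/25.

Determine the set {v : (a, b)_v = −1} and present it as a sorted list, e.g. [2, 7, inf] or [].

(a, b) ≡ (-74, 2173) mod (ℚ^×)²; places V = {2, 3, 5, 7, 37, 41, 53, ∞}.
(a,b)_5: α=4, u≡4; β=-2, v≡2 (mod 5); (4|5)=+1, (2|5)=-1; sign (−1)^0·+1^-2·-1^4 = +1.
(a,b)_3: α=2, u≡1; β=0, v≡1 (mod 3); (1|3)=+1, (1|3)=+1; sign (−1)^0·+1^0·+1^2 = +1.
(a,b)_2: α=-5, β=6; u≡3, v≡5 (mod 8); ε(u)ε(v)=1·0, αω(v)=-5·1, βω(u)=6·1; sum ≡ 1  ⇒  -1.
(a,b)_41: α=0, u≡36; β=1, v≡34 (mod 41); (36|41)=+1, (34|41)=-1; sign (−1)^0·+1^1·-1^0 = +1.
(a,b)_37: α=1, u≡29; β=0, v≡4 (mod 37); (29|37)=-1, (4|37)=+1; sign (−1)^0·-1^0·+1^1 = +1.
(a,b)_53: α=0, u≡19; β=1, v≡35 (mod 53); (19|53)=-1, (35|53)=-1; sign (−1)^0·-1^1·-1^0 = -1.
(a,b)_∞: sgn(-74)=−, sgn(2173)=+, so +1.
(a,b)_7: α=-2, u≡5; β=0, v≡6 (mod 7); (5|7)=-1, (6|7)=-1; sign (−1)^0·-1^0·-1^-2 = +1.
Ram(-74, 2173) = {2, 53}; no ℚ_2-point on the conic.

[2, 53]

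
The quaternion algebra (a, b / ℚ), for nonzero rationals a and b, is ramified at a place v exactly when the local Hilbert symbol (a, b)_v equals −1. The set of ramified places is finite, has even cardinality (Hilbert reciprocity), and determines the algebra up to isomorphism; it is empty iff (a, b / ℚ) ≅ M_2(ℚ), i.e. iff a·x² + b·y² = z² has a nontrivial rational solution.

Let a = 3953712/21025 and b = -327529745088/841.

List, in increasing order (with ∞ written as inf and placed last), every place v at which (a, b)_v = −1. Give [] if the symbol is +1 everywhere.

[3, 31, 41, 43]

Mod squares: a ≡ 3, b ≡ -2131467. Check v ∈ {∞, 2, 3, 5, 7, 13, 29, 31, 41, 43}.
v=13: a=13^0·(≡12), b=13^1·(≡3) mod 13; (12|13)=+1, (3|13)=+1; (−1)^{0·1·6}·(+1)^1·(+1)^0 = +1.
v=29: a=29^-2·(≡8), b=29^-2·(≡1) mod 29; (8|29)=-1, (1|29)=+1; (−1)^{-2·-2·14}·(-1)^-2·(+1)^-2 = +1.
v=∞: 3 > 0 and -2131467 < 0  ⇒  (a,b)_∞ = +1.
v=31: a=31^0·(≡27), b=31^1·(≡7) mod 31; (27|31)=-1, (7|31)=+1; (−1)^{0·1·15}·(-1)^1·(+1)^0 = -1.
v=3: a=3^1·(≡1), b=3^1·(≡1) mod 3; (1|3)=+1, (1|3)=+1; (−1)^{1·1·1}·(+1)^1·(+1)^1 = -1.
v=43: a=43^0·(≡26), b=43^1·(≡14) mod 43; (26|43)=-1, (14|43)=+1; (−1)^{0·1·21}·(-1)^1·(+1)^0 = -1.
v=5: a=5^-2·(≡2), b=5^0·(≡2) mod 5; (2|5)=-1, (2|5)=-1; (−1)^{-2·0·2}·(-1)^0·(-1)^-2 = +1.
v=2: v_2(a)=4, v_2(b)=6; units ≡ 3, 5 (mod 8); ε·ε+αω+βω = 1·0+4·1+6·1 ≡ 0  ⇒  (a,b)_2 = +1.
v=41: a=41^2·(≡34), b=41^1·(≡33) mod 41; (34|41)=-1, (33|41)=+1; (−1)^{2·1·20}·(-1)^1·(+1)^2 = -1.
v=7: a=7^2·(≡5), b=7^4·(≡5) mod 7; (5|7)=-1, (5|7)=-1; (−1)^{2·4·3}·(-1)^4·(-1)^2 = +1.
Ram(3, -2131467) = {3, 31, 41, 43}; no ℚ_3-point on the conic.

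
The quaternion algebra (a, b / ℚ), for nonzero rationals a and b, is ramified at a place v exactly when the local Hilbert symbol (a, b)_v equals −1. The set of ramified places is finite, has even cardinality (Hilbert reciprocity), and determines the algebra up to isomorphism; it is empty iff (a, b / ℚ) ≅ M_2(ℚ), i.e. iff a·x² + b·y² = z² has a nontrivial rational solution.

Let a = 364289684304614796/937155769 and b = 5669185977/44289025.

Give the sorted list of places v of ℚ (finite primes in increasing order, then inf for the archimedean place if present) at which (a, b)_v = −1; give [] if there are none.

[]

(a, b) ≡ (51, 273) mod (ℚ^×)²; places V = {2, 3, 5, 7, 11, 13, 17, 23, 31, ∞}.
(a,b)_2: α=2, β=0; u≡3, v≡1 (mod 8); ε(u)ε(v)=1·0, αω(v)=2·0, βω(u)=0·1; sum ≡ 0  ⇒  +1.
(a,b)_31: α=0, u≡7; β=2, v≡16 (mod 31); (7|31)=+1, (16|31)=+1; sign (−1)^0·+1^2·+1^0 = +1.
(a,b)_11: α=-6, u≡2; β=-6, v≡5 (mod 11); (2|11)=-1, (5|11)=+1; sign (−1)^0·-1^-6·+1^-6 = +1.
(a,b)_17: α=1, u≡10; β=0, v≡4 (mod 17); (10|17)=-1, (4|17)=+1; sign (−1)^0·-1^0·+1^1 = +1.
(a,b)_7: α=6, u≡2; β=5, v≡4 (mod 7); (2|7)=+1, (4|7)=+1; sign (−1)^0·+1^5·+1^6 = +1.
(a,b)_5: α=0, u≡4; β=-2, v≡2 (mod 5); (4|5)=+1, (2|5)=-1; sign (−1)^0·+1^-2·-1^0 = +1.
(a,b)_13: α=4, u≡1; β=1, v≡2 (mod 13); (1|13)=+1, (2|13)=-1; sign (−1)^0·+1^1·-1^4 = +1.
(a,b)_3: α=13, u≡2; β=3, v≡1 (mod 3); (2|3)=-1, (1|3)=+1; sign (−1)^1·-1^3·+1^13 = +1.
(a,b)_∞: sgn(51)=+, sgn(273)=+, so +1.
(a,b)_23: α=-2, u≡20; β=0, v≡10 (mod 23); (20|23)=-1, (10|23)=-1; sign (−1)^0·-1^0·-1^-2 = +1.
Every local symbol is +1, so the conic 51·x² + 273·y² = z² has ℚ_v-points for all v and hence a ℚ-point; (a, b / ℚ) ≅ M_2(ℚ).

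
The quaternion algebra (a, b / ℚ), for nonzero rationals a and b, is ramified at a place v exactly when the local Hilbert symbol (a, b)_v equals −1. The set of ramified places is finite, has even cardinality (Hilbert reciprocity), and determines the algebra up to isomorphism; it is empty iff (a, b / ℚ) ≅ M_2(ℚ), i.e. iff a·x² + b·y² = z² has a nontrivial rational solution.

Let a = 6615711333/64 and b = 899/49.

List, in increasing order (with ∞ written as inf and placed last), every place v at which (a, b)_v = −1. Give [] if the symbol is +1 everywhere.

[11, 29, 31, 41]

Mod squares: a ≡ 15001613, b ≡ 899. Check v ∈ {∞, 2, 3, 7, 11, 29, 31, 37, 41}.
v=3: a=3^2·(≡2), b=3^0·(≡2) mod 3; (2|3)=-1, (2|3)=-1; (−1)^{2·0·1}·(-1)^0·(-1)^2 = +1.
v=7: a=7^2·(≡1), b=7^-2·(≡3) mod 7; (1|7)=+1, (3|7)=-1; (−1)^{2·-2·3}·(+1)^-2·(-1)^2 = +1.
v=11: a=11^1·(≡4), b=11^0·(≡6) mod 11; (4|11)=+1, (6|11)=-1; (−1)^{1·0·5}·(+1)^0·(-1)^1 = -1.
v=29: a=29^1·(≡24), b=29^1·(≡3) mod 29; (24|29)=+1, (3|29)=-1; (−1)^{1·1·14}·(+1)^1·(-1)^1 = -1.
v=∞: 15001613 > 0 and 899 > 0  ⇒  (a,b)_∞ = +1.
v=41: a=41^1·(≡5), b=41^0·(≡15) mod 41; (5|41)=+1, (15|41)=-1; (−1)^{1·0·20}·(+1)^0·(-1)^1 = -1.
v=31: a=31^1·(≡30), b=31^1·(≡24) mod 31; (30|31)=-1, (24|31)=-1; (−1)^{1·1·15}·(-1)^1·(-1)^1 = -1.
v=2: v_2(a)=-6, v_2(b)=0; units ≡ 5, 3 (mod 8); ε·ε+αω+βω = 0·1+-6·1+0·1 ≡ 0  ⇒  (a,b)_2 = +1.
v=37: a=37^1·(≡12), b=37^0·(≡4) mod 37; (12|37)=+1, (4|37)=+1; (−1)^{1·0·18}·(+1)^0·(+1)^1 = +1.
|Ram(15001613, 899)| = 4, even; anisotropic at {11, 29, 31, 41}.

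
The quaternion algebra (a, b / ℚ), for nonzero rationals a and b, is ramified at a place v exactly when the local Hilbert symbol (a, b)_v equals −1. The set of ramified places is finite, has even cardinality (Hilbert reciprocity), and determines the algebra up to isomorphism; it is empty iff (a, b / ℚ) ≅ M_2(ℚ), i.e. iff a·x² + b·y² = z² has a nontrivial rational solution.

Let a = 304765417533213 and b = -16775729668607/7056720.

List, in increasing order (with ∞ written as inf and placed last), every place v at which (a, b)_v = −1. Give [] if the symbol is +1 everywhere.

[5, 7, 13, 19]

(a, b) ≡ (437, -198835) mod (ℚ^×)²; places V = {2, 3, 5, 7, 11, 13, 19, 23, 47, ∞}.
(a,b)_7: α=4, u≡5; β=1, v≡4 (mod 7); (5|7)=-1, (4|7)=+1; sign (−1)^0·-1^1·+1^4 = -1.
(a,b)_2: α=0, β=-4; u≡5, v≡5 (mod 8); ε(u)ε(v)=0·0, αω(v)=0·1, βω(u)=-4·1; sum ≡ 0  ⇒  +1.
(a,b)_13: α=2, u≡2; β=1, v≡6 (mod 13); (2|13)=-1, (6|13)=-1; sign (−1)^0·-1^1·-1^2 = -1.
(a,b)_19: α=3, u≡11; β=3, v≡17 (mod 19); (11|19)=+1, (17|19)=+1; sign (−1)^1·+1^3·+1^3 = -1.
(a,b)_5: α=0, u≡3; β=-1, v≡2 (mod 5); (3|5)=-1, (2|5)=-1; sign (−1)^0·-1^-1·-1^0 = -1.
(a,b)_∞: sgn(437)=+, sgn(-198835)=−, so +1.
(a,b)_3: α=2, u≡2; β=-6, v≡2 (mod 3); (2|3)=-1, (2|3)=-1; sign (−1)^0·-1^-6·-1^2 = +1.
(a,b)_23: α=3, u≡20; β=3, v≡9 (mod 23); (20|23)=-1, (9|23)=+1; sign (−1)^1·-1^3·+1^3 = +1.
(a,b)_47: α=0, u≡2; β=2, v≡40 (mod 47); (2|47)=+1, (40|47)=-1; sign (−1)^0·+1^2·-1^0 = +1.
(a,b)_11: α=0, u≡10; β=-2, v≡4 (mod 11); (10|11)=-1, (4|11)=+1; sign (−1)^0·-1^-2·+1^0 = +1.
|Ram(437, -198835)| = 4, even; anisotropic at {5, 7, 13, 19}.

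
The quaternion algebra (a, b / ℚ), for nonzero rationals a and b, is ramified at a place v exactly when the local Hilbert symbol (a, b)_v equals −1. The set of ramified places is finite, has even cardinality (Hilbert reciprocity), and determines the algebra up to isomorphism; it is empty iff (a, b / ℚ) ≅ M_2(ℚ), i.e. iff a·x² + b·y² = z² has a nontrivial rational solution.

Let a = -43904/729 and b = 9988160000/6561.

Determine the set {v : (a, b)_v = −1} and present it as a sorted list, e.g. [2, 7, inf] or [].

Mod squares: a ≡ -14, b ≡ 26. Check v ∈ {∞, 2, 3, 5, 7, 13}.
v=13: a=13^0·(≡10), b=13^1·(≡5) mod 13; (10|13)=+1, (5|13)=-1; (−1)^{0·1·6}·(+1)^1·(-1)^0 = +1.
v=5: a=5^0·(≡4), b=5^4·(≡1) mod 5; (4|5)=+1, (1|5)=+1; (−1)^{0·4·2}·(+1)^4·(+1)^0 = +1.
v=7: a=7^3·(≡5), b=7^4·(≡6) mod 7; (5|7)=-1, (6|7)=-1; (−1)^{3·4·3}·(-1)^4·(-1)^3 = -1.
v=∞: -14 < 0 and 26 > 0  ⇒  (a,b)_∞ = +1.
v=3: a=3^-6·(≡1), b=3^-8·(≡2) mod 3; (1|3)=+1, (2|3)=-1; (−1)^{-6·-8·1}·(+1)^-8·(-1)^-6 = +1.
v=2: v_2(a)=7, v_2(b)=9; units ≡ 1, 5 (mod 8); ε·ε+αω+βω = 0·0+7·1+9·0 ≡ 1  ⇒  (a,b)_2 = -1.
Ram(-14, 26) = {2, 7}; no ℚ_2-point on the conic.

[2, 7]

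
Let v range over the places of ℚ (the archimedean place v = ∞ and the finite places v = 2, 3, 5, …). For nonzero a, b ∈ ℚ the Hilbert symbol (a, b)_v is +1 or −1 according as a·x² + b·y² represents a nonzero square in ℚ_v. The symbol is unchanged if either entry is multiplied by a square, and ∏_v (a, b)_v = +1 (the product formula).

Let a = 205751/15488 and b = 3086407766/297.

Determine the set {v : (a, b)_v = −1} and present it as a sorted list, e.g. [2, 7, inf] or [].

[17, 19]

(a, b) ≡ (8398, 335478) mod (ℚ^×)²; places V = {2, 3, 7, 11, 13, 17, 19, 23, 29, ∞}.
(a,b)_∞: sgn(8398)=+, sgn(335478)=+, so +1.
(a,b)_3: α=0, u≡1; β=-3, v≡1 (mod 3); (1|3)=+1, (1|3)=+1; sign (−1)^0·+1^-3·+1^0 = +1.
(a,b)_19: α=1, u≡6; β=2, v≡2 (mod 19); (6|19)=+1, (2|19)=-1; sign (−1)^0·+1^2·-1^1 = -1.
(a,b)_7: α=2, u≡5; β=0, v≡5 (mod 7); (5|7)=-1, (5|7)=-1; sign (−1)^0·-1^0·-1^2 = +1.
(a,b)_23: α=0, u≡12; β=1, v≡9 (mod 23); (12|23)=+1, (9|23)=+1; sign (−1)^0·+1^1·+1^0 = +1.
(a,b)_11: α=-2, u≡1; β=-1, v≡7 (mod 11); (1|11)=+1, (7|11)=-1; sign (−1)^0·+1^-1·-1^-2 = +1.
(a,b)_13: α=1, u≡9; β=1, v≡1 (mod 13); (9|13)=+1, (1|13)=+1; sign (−1)^0·+1^1·+1^1 = +1.
(a,b)_2: α=-7, β=1; u≡7, v≡3 (mod 8); ε(u)ε(v)=1·1, αω(v)=-7·1, βω(u)=1·0; sum ≡ 0  ⇒  +1.
(a,b)_29: α=0, u≡27; β=2, v≡9 (mod 29); (27|29)=-1, (9|29)=+1; sign (−1)^0·-1^2·+1^0 = +1.
(a,b)_17: α=1, u≡16; β=1, v≡12 (mod 17); (16|17)=+1, (12|17)=-1; sign (−1)^0·+1^1·-1^1 = -1.
(8398, 335478 / ℚ) ramifies at {17, 19}: a division algebra.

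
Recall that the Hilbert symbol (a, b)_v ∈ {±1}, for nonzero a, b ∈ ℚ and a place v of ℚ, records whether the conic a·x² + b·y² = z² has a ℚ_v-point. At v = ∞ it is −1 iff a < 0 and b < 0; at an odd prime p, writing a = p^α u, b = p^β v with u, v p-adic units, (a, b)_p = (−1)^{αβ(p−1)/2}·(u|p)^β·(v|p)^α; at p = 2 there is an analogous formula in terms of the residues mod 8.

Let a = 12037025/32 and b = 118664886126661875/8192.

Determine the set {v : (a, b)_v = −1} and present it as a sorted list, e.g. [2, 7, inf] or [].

[2, 11]

(a, b) ≡ (5698, 182) mod (ℚ^×)²; places V = {2, 3, 5, 7, 11, 13, 37, ∞}.
(a,b)_13: α=2, u≡4; β=5, v≡9 (mod 13); (4|13)=+1, (9|13)=+1; sign (−1)^0·+1^5·+1^2 = +1.
(a,b)_5: α=2, u≡3; β=4, v≡2 (mod 5); (3|5)=-1, (2|5)=-1; sign (−1)^0·-1^4·-1^2 = +1.
(a,b)_3: α=0, u≡1; β=2, v≡2 (mod 3); (1|3)=+1, (2|3)=-1; sign (−1)^0·+1^2·-1^0 = +1.
(a,b)_11: α=1, u≡5; β=2, v≡6 (mod 11); (5|11)=+1, (6|11)=-1; sign (−1)^0·+1^2·-1^1 = -1.
(a,b)_2: α=-5, β=-13; u≡1, v≡3 (mod 8); ε(u)ε(v)=0·1, αω(v)=-5·1, βω(u)=-13·0; sum ≡ 1  ⇒  -1.
(a,b)_∞: sgn(5698)=+, sgn(182)=+, so +1.
(a,b)_7: α=1, u≡1; β=3, v≡5 (mod 7); (1|7)=+1, (5|7)=-1; sign (−1)^1·+1^3·-1^1 = +1.
(a,b)_37: α=1, u≡18; β=2, v≡36 (mod 37); (18|37)=-1, (36|37)=+1; sign (−1)^0·-1^2·+1^1 = +1.
|Ram(5698, 182)| = 2, even; anisotropic at {2, 11}.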